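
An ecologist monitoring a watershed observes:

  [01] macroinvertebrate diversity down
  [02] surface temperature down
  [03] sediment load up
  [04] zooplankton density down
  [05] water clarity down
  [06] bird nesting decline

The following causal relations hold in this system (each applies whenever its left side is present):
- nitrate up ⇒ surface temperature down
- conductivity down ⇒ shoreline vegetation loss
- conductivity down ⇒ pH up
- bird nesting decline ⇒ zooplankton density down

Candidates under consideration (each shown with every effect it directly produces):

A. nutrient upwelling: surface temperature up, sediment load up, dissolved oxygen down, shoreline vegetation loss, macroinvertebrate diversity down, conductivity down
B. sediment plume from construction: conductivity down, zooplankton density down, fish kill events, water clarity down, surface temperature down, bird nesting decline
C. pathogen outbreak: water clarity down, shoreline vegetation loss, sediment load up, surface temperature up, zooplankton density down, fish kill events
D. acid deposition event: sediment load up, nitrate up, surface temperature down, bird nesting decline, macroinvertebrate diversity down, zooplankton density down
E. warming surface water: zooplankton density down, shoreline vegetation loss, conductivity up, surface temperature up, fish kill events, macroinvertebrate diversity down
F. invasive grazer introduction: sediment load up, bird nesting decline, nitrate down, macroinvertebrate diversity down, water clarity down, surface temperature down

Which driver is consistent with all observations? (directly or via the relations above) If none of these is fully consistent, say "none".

Checking each candidate against the observations:
(A) nutrient upwelling — macroinvertebrate diversity down yes; surface temperature down NO; sediment load up yes; zooplankton density down NO; water clarity down NO; bird nesting decline NO
(B) sediment plume from construction — macroinvertebrate diversity down NO; surface temperature down yes; sediment load up NO; zooplankton density down yes; water clarity down yes; bird nesting decline yes
(C) pathogen outbreak — macroinvertebrate diversity down NO; surface temperature down NO; sediment load up yes; zooplankton density down yes; water clarity down yes; bird nesting decline NO
(D) acid deposition event — does not account for water clarity down
(E) warming surface water — fails on surface temperature down, sediment load up, water clarity down, bird nesting decline (predicts surface temperature up, not surface temperature down)
(F) invasive grazer introduction — macroinvertebrate diversity down yes; surface temperature down yes; sediment load up yes; zooplankton density down yes (via bird nesting decline → zooplankton density down); water clarity down yes; bird nesting decline yes
(F) alone accounts for all the evidence.

F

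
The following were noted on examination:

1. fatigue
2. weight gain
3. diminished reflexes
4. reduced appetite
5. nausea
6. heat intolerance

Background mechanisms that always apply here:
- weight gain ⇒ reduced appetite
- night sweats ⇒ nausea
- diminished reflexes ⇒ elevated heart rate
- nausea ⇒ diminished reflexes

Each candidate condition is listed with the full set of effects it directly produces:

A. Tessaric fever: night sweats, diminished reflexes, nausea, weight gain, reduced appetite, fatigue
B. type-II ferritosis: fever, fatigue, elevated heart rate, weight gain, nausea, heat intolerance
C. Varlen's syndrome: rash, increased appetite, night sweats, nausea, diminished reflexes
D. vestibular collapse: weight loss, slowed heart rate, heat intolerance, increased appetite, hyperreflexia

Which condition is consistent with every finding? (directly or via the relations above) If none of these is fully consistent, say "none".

B

Per-candidate check:
(A) Tessaric fever — does not account for heat intolerance
(B) type-II ferritosis — fatigue ✓; weight gain ✓; diminished reflexes ✓ (through nausea → diminished reflexes); reduced appetite ✓ (through weight gain → reduced appetite); nausea ✓; heat intolerance ✓
(C) Varlen's syndrome — fatigue ✗; weight gain ✗; diminished reflexes ✓; reduced appetite ✗; nausea ✓; heat intolerance ✗
(D) vestibular collapse — fatigue ✗; weight gain ✗; diminished reflexes ✗; reduced appetite ✗; nausea ✗; heat intolerance ✓
(B) is the only candidate with no mismatches.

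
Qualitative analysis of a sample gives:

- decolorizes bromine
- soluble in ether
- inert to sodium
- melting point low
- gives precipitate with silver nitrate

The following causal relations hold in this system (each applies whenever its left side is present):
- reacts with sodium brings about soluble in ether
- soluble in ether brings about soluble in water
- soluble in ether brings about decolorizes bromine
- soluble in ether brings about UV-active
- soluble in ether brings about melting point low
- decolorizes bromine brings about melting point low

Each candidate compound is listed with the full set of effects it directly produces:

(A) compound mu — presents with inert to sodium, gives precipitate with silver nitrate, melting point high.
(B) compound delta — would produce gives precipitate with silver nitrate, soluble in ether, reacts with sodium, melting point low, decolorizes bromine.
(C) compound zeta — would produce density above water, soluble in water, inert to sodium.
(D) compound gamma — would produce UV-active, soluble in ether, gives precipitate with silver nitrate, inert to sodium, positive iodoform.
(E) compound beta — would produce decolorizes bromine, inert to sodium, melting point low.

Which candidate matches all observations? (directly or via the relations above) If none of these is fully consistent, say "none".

D

For each candidate, compare predicted effects to what was observed:
(A) compound mu — decolorizes bromine miss; soluble in ether miss; inert to sodium match; melting point low miss; gives precipitate with silver nitrate match
(B) compound delta — decolorizes bromine match; soluble in ether match; inert to sodium miss; melting point low match; gives precipitate with silver nitrate match
(C) compound zeta — does not account for decolorizes bromine, soluble in ether, melting point low, gives precipitate with silver nitrate
(D) compound gamma — decolorizes bromine match (through soluble in ether → decolorizes bromine); soluble in ether match; inert to sodium match; melting point low match (through soluble in ether → melting point low); gives precipitate with silver nitrate match
(E) compound beta — decolorizes bromine match; soluble in ether miss; inert to sodium match; melting point low match; gives precipitate with silver nitrate miss
(D) is the only candidate with no mismatches.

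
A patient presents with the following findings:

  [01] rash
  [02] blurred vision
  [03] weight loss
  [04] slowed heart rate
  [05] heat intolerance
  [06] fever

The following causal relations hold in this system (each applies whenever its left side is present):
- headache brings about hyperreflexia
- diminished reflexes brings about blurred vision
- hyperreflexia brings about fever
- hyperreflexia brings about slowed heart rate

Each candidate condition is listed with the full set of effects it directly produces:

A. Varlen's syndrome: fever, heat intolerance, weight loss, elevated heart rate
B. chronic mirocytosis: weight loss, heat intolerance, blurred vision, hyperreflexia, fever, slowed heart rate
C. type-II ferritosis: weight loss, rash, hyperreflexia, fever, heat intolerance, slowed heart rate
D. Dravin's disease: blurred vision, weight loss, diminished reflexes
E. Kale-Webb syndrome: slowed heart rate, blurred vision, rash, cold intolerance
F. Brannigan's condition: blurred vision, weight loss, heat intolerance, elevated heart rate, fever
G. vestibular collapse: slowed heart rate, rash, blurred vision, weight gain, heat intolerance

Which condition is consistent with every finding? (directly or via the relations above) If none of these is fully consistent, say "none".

none

Checking each candidate against the observations:
(A) Varlen's syndrome — fails on rash, blurred vision, slowed heart rate (predicts elevated heart rate, not slowed heart rate)
(B) chronic mirocytosis — does not account for rash
(C) type-II ferritosis — rash +; blurred vision -; weight loss +; slowed heart rate +; heat intolerance +; fever +
(D) Dravin's disease — does not account for rash, slowed heart rate, heat intolerance, fever
(E) Kale-Webb syndrome — rash +; blurred vision +; weight loss -; slowed heart rate +; heat intolerance -; fever -
(F) Brannigan's condition — rash -; blurred vision +; weight loss +; slowed heart rate -; heat intolerance +; fever +
(G) vestibular collapse — rash +; blurred vision +; weight loss -; slowed heart rate +; heat intolerance +; fever -
None of the listed candidates fits everything.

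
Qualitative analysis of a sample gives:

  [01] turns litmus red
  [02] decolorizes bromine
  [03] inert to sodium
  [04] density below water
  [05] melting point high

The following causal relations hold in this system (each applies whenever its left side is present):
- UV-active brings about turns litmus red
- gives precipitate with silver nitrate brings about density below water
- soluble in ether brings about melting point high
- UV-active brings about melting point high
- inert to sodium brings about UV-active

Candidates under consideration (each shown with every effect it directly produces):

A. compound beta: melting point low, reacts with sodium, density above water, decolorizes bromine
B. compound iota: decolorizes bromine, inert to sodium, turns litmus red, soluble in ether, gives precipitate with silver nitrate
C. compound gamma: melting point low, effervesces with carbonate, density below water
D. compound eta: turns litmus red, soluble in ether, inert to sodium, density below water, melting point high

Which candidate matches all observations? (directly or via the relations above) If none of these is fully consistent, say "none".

Per-candidate check:
(A) compound beta — fails on turns litmus red, inert to sodium, density below water, melting point high (predicts reacts with sodium, not inert to sodium; predicts density above water, not density below water; predicts melting point low, not melting point high)
(B) compound iota — accounts for every observation (density below water through gives precipitate with silver nitrate → density below water)
(C) compound gamma — turns litmus red ✗; decolorizes bromine ✗; inert to sodium ✗; density below water ✓; melting point high ✗
(D) compound eta — does not account for decolorizes bromine
Only (B) is consistent with every observation.

B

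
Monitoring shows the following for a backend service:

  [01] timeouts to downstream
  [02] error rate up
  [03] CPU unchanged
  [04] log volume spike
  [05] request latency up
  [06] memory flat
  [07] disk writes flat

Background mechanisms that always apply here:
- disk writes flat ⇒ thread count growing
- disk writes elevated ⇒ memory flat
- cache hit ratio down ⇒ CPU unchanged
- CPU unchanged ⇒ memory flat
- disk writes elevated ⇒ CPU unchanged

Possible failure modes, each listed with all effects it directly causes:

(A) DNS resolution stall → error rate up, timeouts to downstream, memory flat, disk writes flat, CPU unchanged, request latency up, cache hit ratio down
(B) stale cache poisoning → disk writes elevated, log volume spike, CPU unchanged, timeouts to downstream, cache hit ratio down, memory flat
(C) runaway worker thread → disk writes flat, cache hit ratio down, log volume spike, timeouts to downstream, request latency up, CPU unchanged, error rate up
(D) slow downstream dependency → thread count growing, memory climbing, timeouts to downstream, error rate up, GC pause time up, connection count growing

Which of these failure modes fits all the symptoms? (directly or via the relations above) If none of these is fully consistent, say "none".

Per-candidate check:
(A) DNS resolution stall — timeouts to downstream match; error rate up match; CPU unchanged match; log volume spike miss; request latency up match; memory flat match; disk writes flat match
(B) stale cache poisoning — fails on error rate up, request latency up, disk writes flat (predicts disk writes elevated, not disk writes flat)
(C) runaway worker thread — timeouts to downstream match; error rate up match; CPU unchanged match; log volume spike match; request latency up match; memory flat match (through CPU unchanged → memory flat); disk writes flat match
(D) slow downstream dependency — fails on CPU unchanged, log volume spike, request latency up, memory flat, disk writes flat (predicts memory climbing, not memory flat)
(C) is the only candidate with no mismatches.

C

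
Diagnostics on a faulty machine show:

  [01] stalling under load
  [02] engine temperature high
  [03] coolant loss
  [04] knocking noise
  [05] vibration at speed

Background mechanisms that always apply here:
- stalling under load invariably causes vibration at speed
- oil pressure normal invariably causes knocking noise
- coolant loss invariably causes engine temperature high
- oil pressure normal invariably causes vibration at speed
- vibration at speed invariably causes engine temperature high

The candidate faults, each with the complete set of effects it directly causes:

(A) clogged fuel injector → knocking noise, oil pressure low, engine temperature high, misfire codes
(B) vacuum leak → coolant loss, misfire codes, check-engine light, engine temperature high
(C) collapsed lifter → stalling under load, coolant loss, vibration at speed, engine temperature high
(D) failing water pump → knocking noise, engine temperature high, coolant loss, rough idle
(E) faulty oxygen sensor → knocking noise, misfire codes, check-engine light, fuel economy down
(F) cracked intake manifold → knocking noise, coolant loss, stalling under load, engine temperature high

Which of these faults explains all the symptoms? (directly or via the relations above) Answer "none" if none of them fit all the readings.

Checking each candidate against the observations:
(A) clogged fuel injector — does not account for stalling under load, coolant loss, vibration at speed
(B) vacuum leak — stalling under load -; engine temperature high +; coolant loss +; knocking noise -; vibration at speed -
(C) collapsed lifter — stalling under load +; engine temperature high +; coolant loss +; knocking noise -; vibration at speed +
(D) failing water pump — does not account for stalling under load, vibration at speed
(E) faulty oxygen sensor — stalling under load -; engine temperature high -; coolant loss -; knocking noise +; vibration at speed -
(F) cracked intake manifold — accounts for every observation (vibration at speed through stalling under load → vibration at speed)
(F) alone accounts for all the evidence.

F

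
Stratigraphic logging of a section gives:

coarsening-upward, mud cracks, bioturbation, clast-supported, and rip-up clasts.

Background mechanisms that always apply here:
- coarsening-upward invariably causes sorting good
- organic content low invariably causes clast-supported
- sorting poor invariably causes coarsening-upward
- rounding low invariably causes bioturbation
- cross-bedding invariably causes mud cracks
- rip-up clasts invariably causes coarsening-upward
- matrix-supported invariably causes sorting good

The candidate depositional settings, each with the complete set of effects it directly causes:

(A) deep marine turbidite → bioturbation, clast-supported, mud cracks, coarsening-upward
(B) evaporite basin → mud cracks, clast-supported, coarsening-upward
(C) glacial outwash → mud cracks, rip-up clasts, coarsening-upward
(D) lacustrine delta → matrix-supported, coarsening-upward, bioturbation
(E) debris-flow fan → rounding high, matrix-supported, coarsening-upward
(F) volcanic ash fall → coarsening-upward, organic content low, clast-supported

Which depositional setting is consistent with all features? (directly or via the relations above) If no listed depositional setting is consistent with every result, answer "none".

Per-candidate check:
(A) deep marine turbidite — coarsening-upward ✓; mud cracks ✓; bioturbation ✓; clast-supported ✓; rip-up clasts ✗
(B) evaporite basin — coarsening-upward ✓; mud cracks ✓; bioturbation ✗; clast-supported ✓; rip-up clasts ✗
(C) glacial outwash — does not account for bioturbation, clast-supported
(D) lacustrine delta — coarsening-upward ✓; mud cracks ✗; bioturbation ✓; clast-supported ✗; rip-up clasts ✗
(E) debris-flow fan — coarsening-upward ✓; mud cracks ✗; bioturbation ✗; clast-supported ✗; rip-up clasts ✗
(F) volcanic ash fall — coarsening-upward ✓; mud cracks ✗; bioturbation ✗; clast-supported ✓; rip-up clasts ✗
None of the listed candidates fits everything.

none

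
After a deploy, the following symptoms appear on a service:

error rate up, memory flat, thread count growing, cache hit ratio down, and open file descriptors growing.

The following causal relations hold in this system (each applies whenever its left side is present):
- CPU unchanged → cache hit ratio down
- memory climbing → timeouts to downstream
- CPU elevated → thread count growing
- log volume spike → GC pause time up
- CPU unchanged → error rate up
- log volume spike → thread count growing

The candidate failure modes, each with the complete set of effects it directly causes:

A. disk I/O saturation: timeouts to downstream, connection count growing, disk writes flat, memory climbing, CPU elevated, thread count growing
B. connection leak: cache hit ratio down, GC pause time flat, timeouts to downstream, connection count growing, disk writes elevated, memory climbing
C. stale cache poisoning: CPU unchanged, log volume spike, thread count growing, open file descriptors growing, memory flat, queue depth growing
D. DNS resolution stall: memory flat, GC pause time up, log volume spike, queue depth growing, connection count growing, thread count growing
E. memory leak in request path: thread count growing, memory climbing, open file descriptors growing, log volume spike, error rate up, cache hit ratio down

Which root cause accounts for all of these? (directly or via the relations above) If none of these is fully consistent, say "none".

For each candidate, compare predicted effects to what was observed:
(A) disk I/O saturation — error rate up miss; memory flat miss; thread count growing match; cache hit ratio down miss; open file descriptors growing miss
(B) connection leak — error rate up miss; memory flat miss; thread count growing miss; cache hit ratio down match; open file descriptors growing miss
(C) stale cache poisoning — error rate up match (via CPU unchanged → error rate up); memory flat match; thread count growing match; cache hit ratio down match (via CPU unchanged → cache hit ratio down); open file descriptors growing match
(D) DNS resolution stall — error rate up miss; memory flat match; thread count growing match; cache hit ratio down miss; open file descriptors growing miss
(E) memory leak in request path — fails on memory flat (predicts memory climbing, not memory flat)
(C) alone accounts for all the evidence.

C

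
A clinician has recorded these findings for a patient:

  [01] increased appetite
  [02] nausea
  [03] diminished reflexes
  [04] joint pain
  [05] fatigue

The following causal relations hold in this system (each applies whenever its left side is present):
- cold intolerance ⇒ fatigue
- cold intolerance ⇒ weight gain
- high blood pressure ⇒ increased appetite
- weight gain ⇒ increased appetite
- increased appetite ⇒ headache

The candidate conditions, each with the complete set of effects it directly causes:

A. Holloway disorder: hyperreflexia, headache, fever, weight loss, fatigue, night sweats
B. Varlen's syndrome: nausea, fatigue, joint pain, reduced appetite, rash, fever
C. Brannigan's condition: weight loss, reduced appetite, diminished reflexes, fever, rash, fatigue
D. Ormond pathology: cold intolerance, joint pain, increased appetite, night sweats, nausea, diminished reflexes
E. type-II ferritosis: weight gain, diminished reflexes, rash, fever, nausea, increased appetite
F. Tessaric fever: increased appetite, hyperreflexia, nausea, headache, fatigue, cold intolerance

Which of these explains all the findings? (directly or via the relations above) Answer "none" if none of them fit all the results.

For each candidate, compare predicted effects to what was observed:
(A) Holloway disorder — fails on increased appetite, nausea, diminished reflexes, joint pain (predicts hyperreflexia, not diminished reflexes)
(B) Varlen's syndrome — fails on increased appetite, diminished reflexes (predicts reduced appetite, not increased appetite)
(C) Brannigan's condition — increased appetite miss; nausea miss; diminished reflexes match; joint pain miss; fatigue match
(D) Ormond pathology — accounts for every observation (fatigue by cold intolerance → fatigue)
(E) type-II ferritosis — does not account for joint pain, fatigue
(F) Tessaric fever — increased appetite match; nausea match; diminished reflexes miss; joint pain miss; fatigue match
Only (D) is consistent with every observation.

D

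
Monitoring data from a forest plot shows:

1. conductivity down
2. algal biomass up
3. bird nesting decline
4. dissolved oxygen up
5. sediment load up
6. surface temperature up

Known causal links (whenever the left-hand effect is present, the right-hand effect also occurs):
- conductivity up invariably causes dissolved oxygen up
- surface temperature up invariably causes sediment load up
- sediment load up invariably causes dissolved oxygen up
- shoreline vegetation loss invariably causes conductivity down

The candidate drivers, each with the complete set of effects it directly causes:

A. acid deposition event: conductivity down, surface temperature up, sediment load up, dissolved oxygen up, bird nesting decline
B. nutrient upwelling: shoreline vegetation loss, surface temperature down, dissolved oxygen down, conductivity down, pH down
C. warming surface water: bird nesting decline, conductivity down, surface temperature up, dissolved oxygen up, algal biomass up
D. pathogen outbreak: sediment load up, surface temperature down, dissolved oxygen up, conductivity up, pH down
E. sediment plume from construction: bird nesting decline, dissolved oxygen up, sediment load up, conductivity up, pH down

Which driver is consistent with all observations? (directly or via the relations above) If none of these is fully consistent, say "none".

Testing each hypothesis:
(A) acid deposition event — does not account for algal biomass up
(B) nutrient upwelling — conductivity down match; algal biomass up miss; bird nesting decline miss; dissolved oxygen up miss; sediment load up miss; surface temperature up miss
(C) warming surface water — conductivity down match; algal biomass up match; bird nesting decline match; dissolved oxygen up match; sediment load up match (by surface temperature up → sediment load up); surface temperature up match
(D) pathogen outbreak — conductivity down miss; algal biomass up miss; bird nesting decline miss; dissolved oxygen up match; sediment load up match; surface temperature up miss
(E) sediment plume from construction — fails on conductivity down, algal biomass up, surface temperature up (predicts conductivity up, not conductivity down)
(C) is the only candidate with no mismatches.

C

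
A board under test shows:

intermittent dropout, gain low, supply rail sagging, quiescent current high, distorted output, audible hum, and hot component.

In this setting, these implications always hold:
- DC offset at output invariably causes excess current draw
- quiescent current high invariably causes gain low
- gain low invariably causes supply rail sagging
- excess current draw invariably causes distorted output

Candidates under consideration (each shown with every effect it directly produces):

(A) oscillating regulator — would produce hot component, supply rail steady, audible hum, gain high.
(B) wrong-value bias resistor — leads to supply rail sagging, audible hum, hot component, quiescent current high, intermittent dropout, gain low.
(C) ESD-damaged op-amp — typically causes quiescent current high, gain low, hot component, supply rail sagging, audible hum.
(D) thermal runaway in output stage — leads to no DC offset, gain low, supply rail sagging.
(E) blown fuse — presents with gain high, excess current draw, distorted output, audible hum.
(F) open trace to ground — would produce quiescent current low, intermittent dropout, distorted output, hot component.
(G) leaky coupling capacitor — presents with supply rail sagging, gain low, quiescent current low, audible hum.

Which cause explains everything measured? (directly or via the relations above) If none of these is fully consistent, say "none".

none

Checking each candidate against the observations:
(A) oscillating regulator — fails on intermittent dropout, gain low, supply rail sagging, quiescent current high, distorted output (predicts gain high, not gain low; predicts supply rail steady, not supply rail sagging)
(B) wrong-value bias resistor — intermittent dropout match; gain low match; supply rail sagging match; quiescent current high match; distorted output miss; audible hum match; hot component match
(C) ESD-damaged op-amp — intermittent dropout miss; gain low match; supply rail sagging match; quiescent current high match; distorted output miss; audible hum match; hot component match
(D) thermal runaway in output stage — intermittent dropout miss; gain low match; supply rail sagging match; quiescent current high miss; distorted output miss; audible hum miss; hot component miss
(E) blown fuse — fails on intermittent dropout, gain low, supply rail sagging, quiescent current high, hot component (predicts gain high, not gain low)
(F) open trace to ground — intermittent dropout match; gain low miss; supply rail sagging miss; quiescent current high miss; distorted output match; audible hum miss; hot component match
(G) leaky coupling capacitor — fails on intermittent dropout, quiescent current high, distorted output, hot component (predicts quiescent current low, not quiescent current high)
Every candidate fails on at least one observation.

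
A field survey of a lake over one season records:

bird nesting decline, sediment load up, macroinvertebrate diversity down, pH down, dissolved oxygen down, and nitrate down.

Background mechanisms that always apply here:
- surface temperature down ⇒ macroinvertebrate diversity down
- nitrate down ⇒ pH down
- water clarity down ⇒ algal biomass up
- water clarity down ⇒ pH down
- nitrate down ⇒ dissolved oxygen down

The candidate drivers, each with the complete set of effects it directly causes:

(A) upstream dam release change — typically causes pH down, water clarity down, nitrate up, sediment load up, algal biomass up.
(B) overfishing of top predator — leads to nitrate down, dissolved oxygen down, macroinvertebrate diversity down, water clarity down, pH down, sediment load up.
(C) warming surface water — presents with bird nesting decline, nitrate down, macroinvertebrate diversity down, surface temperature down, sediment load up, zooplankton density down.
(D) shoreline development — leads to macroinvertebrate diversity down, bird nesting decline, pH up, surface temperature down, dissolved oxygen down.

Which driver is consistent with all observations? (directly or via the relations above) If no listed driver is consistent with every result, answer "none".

C

Testing each hypothesis:
(A) upstream dam release change — bird nesting decline -; sediment load up +; macroinvertebrate diversity down -; pH down +; dissolved oxygen down -; nitrate down -
(B) overfishing of top predator — bird nesting decline -; sediment load up +; macroinvertebrate diversity down +; pH down +; dissolved oxygen down +; nitrate down +
(C) warming surface water — bird nesting decline +; sediment load up +; macroinvertebrate diversity down +; pH down + (through nitrate down → pH down); dissolved oxygen down + (through nitrate down → dissolved oxygen down); nitrate down +
(D) shoreline development — bird nesting decline +; sediment load up -; macroinvertebrate diversity down +; pH down -; dissolved oxygen down +; nitrate down -
(C) alone accounts for all the evidence.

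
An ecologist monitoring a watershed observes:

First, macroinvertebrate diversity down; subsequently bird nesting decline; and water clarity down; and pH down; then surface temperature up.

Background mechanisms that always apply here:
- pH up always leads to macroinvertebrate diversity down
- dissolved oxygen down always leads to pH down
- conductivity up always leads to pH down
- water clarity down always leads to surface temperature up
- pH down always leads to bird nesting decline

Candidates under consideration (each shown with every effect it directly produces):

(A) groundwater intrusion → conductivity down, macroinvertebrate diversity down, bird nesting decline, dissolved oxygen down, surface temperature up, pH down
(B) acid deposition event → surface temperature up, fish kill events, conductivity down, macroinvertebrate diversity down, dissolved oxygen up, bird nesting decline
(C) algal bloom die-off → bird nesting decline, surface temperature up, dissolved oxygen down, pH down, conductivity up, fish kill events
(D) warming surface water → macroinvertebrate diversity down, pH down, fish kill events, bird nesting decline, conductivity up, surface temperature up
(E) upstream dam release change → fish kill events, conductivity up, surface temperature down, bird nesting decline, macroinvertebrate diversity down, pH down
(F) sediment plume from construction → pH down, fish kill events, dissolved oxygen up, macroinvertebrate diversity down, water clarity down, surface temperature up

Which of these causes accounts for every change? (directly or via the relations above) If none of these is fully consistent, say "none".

Checking each candidate against the observations:
(A) groundwater intrusion — macroinvertebrate diversity down +; bird nesting decline +; water clarity down -; pH down +; surface temperature up +
(B) acid deposition event — macroinvertebrate diversity down +; bird nesting decline +; water clarity down -; pH down -; surface temperature up +
(C) algal bloom die-off — macroinvertebrate diversity down -; bird nesting decline +; water clarity down -; pH down +; surface temperature up +
(D) warming surface water — does not account for water clarity down
(E) upstream dam release change — macroinvertebrate diversity down +; bird nesting decline +; water clarity down -; pH down +; surface temperature up -
(F) sediment plume from construction — accounts for every observation (bird nesting decline by pH down → bird nesting decline)
(F) alone accounts for all the evidence.

F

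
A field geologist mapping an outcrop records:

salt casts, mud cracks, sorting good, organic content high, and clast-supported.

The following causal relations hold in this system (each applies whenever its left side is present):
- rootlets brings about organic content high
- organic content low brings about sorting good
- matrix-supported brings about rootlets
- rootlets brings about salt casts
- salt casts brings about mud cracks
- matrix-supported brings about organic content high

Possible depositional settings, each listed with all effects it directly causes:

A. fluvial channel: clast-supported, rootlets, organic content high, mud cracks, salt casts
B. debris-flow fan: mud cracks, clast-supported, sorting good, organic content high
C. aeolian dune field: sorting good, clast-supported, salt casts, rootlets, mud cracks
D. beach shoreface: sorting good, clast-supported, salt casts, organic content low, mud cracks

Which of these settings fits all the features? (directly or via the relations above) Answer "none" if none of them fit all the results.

Checking each candidate against the observations:
(A) fluvial channel — does not account for sorting good
(B) debris-flow fan — salt casts NO; mud cracks yes; sorting good yes; organic content high yes; clast-supported yes
(C) aeolian dune field — accounts for every observation (organic content high by rootlets → organic content high)
(D) beach shoreface — salt casts yes; mud cracks yes; sorting good yes; organic content high NO; clast-supported yes
(C) is the only candidate with no mismatches.

C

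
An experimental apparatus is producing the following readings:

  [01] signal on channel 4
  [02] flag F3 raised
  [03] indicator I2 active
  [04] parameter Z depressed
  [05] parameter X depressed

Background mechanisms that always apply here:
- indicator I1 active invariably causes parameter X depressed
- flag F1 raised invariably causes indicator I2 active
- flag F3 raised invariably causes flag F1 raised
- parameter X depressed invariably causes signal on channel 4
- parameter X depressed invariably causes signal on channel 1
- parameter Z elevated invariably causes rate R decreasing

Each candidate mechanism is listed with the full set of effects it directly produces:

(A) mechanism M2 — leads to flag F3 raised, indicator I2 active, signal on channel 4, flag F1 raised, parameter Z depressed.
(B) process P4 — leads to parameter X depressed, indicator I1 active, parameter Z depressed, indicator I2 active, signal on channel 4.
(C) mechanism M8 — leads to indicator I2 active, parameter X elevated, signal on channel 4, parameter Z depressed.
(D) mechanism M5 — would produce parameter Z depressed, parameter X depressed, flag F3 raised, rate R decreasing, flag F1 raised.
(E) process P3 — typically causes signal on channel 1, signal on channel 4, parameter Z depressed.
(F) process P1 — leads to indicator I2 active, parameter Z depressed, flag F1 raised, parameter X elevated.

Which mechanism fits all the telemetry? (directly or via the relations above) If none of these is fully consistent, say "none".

Testing each hypothesis:
(A) mechanism M2 — signal on channel 4 match; flag F3 raised match; indicator I2 active match; parameter Z depressed match; parameter X depressed miss
(B) process P4 — does not account for flag F3 raised
(C) mechanism M8 — fails on flag F3 raised, parameter X depressed (predicts parameter X elevated, not parameter X depressed)
(D) mechanism M5 — accounts for every observation (signal on channel 4 through parameter X depressed → signal on channel 4)
(E) process P3 — signal on channel 4 match; flag F3 raised miss; indicator I2 active miss; parameter Z depressed match; parameter X depressed miss
(F) process P1 — signal on channel 4 miss; flag F3 raised miss; indicator I2 active match; parameter Z depressed match; parameter X depressed miss
(D) alone accounts for all the evidence.

D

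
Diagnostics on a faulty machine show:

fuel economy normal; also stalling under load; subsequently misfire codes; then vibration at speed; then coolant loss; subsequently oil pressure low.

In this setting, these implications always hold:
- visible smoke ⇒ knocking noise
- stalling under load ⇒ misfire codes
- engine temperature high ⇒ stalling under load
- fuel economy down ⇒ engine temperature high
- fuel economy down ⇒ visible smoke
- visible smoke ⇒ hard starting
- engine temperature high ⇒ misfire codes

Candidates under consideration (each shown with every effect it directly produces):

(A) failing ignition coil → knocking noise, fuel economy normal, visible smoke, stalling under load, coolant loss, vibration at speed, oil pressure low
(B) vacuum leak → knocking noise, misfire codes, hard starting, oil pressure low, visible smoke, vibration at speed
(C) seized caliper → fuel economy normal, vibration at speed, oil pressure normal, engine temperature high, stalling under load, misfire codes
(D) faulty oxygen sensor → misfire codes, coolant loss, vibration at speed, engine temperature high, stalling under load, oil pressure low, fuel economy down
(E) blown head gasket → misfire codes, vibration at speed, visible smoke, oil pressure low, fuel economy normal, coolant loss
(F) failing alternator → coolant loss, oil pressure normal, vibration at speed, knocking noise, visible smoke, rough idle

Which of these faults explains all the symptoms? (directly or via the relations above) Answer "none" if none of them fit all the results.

Testing each hypothesis:
(A) failing ignition coil — fuel economy normal +; stalling under load +; misfire codes + (by stalling under load → misfire codes); vibration at speed +; coolant loss +; oil pressure low +
(B) vacuum leak — fuel economy normal -; stalling under load -; misfire codes +; vibration at speed +; coolant loss -; oil pressure low +
(C) seized caliper — fails on coolant loss, oil pressure low (predicts oil pressure normal, not oil pressure low)
(D) faulty oxygen sensor — fails on fuel economy normal (predicts fuel economy down, not fuel economy normal)
(E) blown head gasket — fuel economy normal +; stalling under load -; misfire codes +; vibration at speed +; coolant loss +; oil pressure low +
(F) failing alternator — fuel economy normal -; stalling under load -; misfire codes -; vibration at speed +; coolant loss +; oil pressure low -
(A) alone accounts for all the evidence.

A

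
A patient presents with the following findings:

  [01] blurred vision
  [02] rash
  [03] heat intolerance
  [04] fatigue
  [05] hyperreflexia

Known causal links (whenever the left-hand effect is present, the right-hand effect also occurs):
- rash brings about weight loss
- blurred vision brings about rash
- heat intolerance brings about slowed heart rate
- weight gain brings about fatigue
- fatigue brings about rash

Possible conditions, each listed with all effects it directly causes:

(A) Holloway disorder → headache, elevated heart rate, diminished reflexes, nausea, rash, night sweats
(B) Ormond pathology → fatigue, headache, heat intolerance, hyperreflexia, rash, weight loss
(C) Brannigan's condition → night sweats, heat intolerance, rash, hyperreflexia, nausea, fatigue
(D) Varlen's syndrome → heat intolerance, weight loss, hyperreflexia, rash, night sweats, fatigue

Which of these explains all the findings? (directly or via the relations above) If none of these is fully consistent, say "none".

none

Per-candidate check:
(A) Holloway disorder — fails on blurred vision, heat intolerance, fatigue, hyperreflexia (predicts diminished reflexes, not hyperreflexia)
(B) Ormond pathology — blurred vision ✗; rash ✓; heat intolerance ✓; fatigue ✓; hyperreflexia ✓
(C) Brannigan's condition — blurred vision ✗; rash ✓; heat intolerance ✓; fatigue ✓; hyperreflexia ✓
(D) Varlen's syndrome — blurred vision ✗; rash ✓; heat intolerance ✓; fatigue ✓; hyperreflexia ✓
Every candidate fails on at least one observation.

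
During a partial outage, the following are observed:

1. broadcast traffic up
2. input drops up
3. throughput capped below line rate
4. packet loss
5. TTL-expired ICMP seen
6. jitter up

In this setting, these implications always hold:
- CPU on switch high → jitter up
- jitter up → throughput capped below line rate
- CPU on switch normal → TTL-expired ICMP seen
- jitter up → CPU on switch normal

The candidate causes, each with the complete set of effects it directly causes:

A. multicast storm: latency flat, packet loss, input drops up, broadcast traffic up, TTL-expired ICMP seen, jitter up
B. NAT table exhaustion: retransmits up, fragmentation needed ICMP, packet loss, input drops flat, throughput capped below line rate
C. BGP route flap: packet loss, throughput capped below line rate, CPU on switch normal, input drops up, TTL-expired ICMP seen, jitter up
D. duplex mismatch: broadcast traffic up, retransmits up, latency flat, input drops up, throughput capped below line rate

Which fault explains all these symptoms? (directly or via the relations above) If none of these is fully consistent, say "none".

A

For each candidate, compare predicted effects to what was observed:
(A) multicast storm — accounts for every observation (throughput capped below line rate via jitter up → throughput capped below line rate)
(B) NAT table exhaustion — fails on broadcast traffic up, input drops up, TTL-expired ICMP seen, jitter up (predicts input drops flat, not input drops up)
(C) BGP route flap — broadcast traffic up miss; input drops up match; throughput capped below line rate match; packet loss match; TTL-expired ICMP seen match; jitter up match
(D) duplex mismatch — does not account for packet loss, TTL-expired ICMP seen, jitter up
(A) is the only candidate with no mismatches.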